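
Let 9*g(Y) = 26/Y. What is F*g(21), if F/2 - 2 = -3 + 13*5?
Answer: 3328/189 ≈ 17.608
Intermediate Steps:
F = 128 (F = 4 + 2*(-3 + 13*5) = 4 + 2*(-3 + 65) = 4 + 2*62 = 4 + 124 = 128)
g(Y) = 26/(9*Y) (g(Y) = (26/Y)/9 = 26/(9*Y))
F*g(21) = 128*((26/9)/21) = 128*((26/9)*(1/21)) = 128*(26/189) = 3328/189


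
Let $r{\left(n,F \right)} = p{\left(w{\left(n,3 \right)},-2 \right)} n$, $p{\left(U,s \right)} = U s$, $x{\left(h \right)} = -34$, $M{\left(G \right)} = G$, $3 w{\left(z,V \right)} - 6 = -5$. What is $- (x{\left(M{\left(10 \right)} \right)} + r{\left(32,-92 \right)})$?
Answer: $\frac{166}{3} \approx 55.333$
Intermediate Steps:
$w{\left(z,V \right)} = \frac{1}{3}$ ($w{\left(z,V \right)} = 2 + \frac{1}{3} \left(-5\right) = 2 - \frac{5}{3} = \frac{1}{3}$)
$r{\left(n,F \right)} = - \frac{2 n}{3}$ ($r{\left(n,F \right)} = \frac{1}{3} \left(-2\right) n = - \frac{2 n}{3}$)
$- (x{\left(M{\left(10 \right)} \right)} + r{\left(32,-92 \right)}) = - (-34 - \frac{64}{3}) = \left(-1\right) \left(- \frac{166}{3}\right) = \frac{166}{3}$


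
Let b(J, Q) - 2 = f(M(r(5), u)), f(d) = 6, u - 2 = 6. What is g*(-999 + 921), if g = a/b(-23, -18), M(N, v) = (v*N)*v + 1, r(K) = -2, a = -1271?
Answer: 49569/4 ≈ 12392.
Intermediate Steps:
u = 8 (u = 2 + 6 = 8)
M(N, v) = 1 + N*v² (M(N, v) = (N*v)*v + 1 = N*v² + 1 = 1 + N*v²)
b(J, Q) = 8 (b(J, Q) = 2 + 6 = 8)
g = -1271/8 ≈ -158.88
g*(-999 + 921) = -1271*(-999 + 921)/8 = -1271/8*(-78) = 49569/4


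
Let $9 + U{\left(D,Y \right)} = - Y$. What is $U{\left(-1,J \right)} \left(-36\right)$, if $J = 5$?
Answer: $504$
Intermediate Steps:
$U{\left(D,Y \right)} = -9 - Y$
$U{\left(-1,J \right)} \left(-36\right) = \left(-9 - 5\right) \left(-36\right) = \left(-14\right) \left(-36\right) = 504$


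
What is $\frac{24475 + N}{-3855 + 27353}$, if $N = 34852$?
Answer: $\frac{59327}{23498} \approx 2.5248$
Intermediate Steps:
$\frac{24475 + N}{-3855 + 27353} = \frac{24475 + 34852}{-3855 + 27353} = \frac{59327}{23498}$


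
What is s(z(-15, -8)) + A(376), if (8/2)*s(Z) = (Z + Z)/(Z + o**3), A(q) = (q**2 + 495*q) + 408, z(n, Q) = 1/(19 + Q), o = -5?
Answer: 901080191/2748 ≈ 3.2790e+5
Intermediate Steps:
A(q) = 408 + q**2 + 495*q
s(Z) = Z/(2*(-125 + Z)) (s(Z) = ((Z + Z)/(Z + (-5)**3))/4 = ((2*Z)/(Z - 125))/4 = ((2*Z)/(-125 + Z))/4 = (2*Z/(-125 + Z))/4 = Z/(2*(-125 + Z)))
s(z(-15, -8)) + A(376) = 1/(2*(19 - 8)*(-125 + 1/(19 - 8))) + (408 + 376**2 + 495*376) = (1/2)/(11*(-125 + 1/11)) + (408 + 141376 + 186120) = (1/2)*(1/11)/(-125 + 1/11) + 327904 = (1/2)*(1/11)/(-1374/11) + 327904 = (1/2)*(1/11)*(-11/1374) + 327904 = -1/2748 + 327904 = 901080191/2748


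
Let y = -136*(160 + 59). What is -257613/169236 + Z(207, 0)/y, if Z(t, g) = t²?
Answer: -414564971/140014584 ≈ -2.9609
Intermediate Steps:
y = -29784 (y = -136*219 = -29784)
-257613/169236 + Z(207, 0)/y = -257613/169236 + 207²/(-29784) = -257613*1/169236 + 42849*(-1/29784) = -85871/56412 - 14283/9928 = -414564971/140014584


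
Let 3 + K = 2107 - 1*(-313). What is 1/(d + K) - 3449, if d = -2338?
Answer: -272470/79 ≈ -3449.0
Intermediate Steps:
K = 2417 (K = -3 + (2107 - 1*(-313)) = -3 + (2107 + 313) = -3 + 2420 = 2417)
1/(d + K) - 3449 = 1/(-2338 + 2417) - 3449 = 1/79 - 3449 = -272470/79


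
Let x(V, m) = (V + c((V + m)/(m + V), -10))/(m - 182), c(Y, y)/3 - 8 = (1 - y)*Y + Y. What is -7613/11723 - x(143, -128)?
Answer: 19739/3634130 ≈ 0.0054316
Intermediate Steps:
c(Y, y) = 24 + 3*Y + 3*Y*(1 - y) (c(Y, y) = 24 + 3*((1 - y)*Y + Y) = 24 + 3*(Y*(1 - y) + Y) = 24 + 3*(Y + Y*(1 - y)) = 24 + (3*Y + 3*Y*(1 - y)) = 24 + 3*Y + 3*Y*(1 - y))
x(V, m) = (60 + V)/(-182 + m) (x(V, m) = (V + (24 + 6*((V + m)/(m + V)) - 3*(V + m)/(m + V)*(-10)))/(m - 182) = (V + (24 + 6*((V + m)/(V + m)) - 3*(V + m)/(V + m)*(-10)))/(-182 + m) = (V + (24 + 6*1 - 3*1*(-10)))/(-182 + m) = (V + (24 + 6 + 30))/(-182 + m) = (V + 60)/(-182 + m) = (60 + V)/(-182 + m))
-7613/11723 - x(143, -128) = -7613/11723 - (60 + 143)/(-182 - 128) = -7613*1/11723 - 203/(-310) = -7613/11723 - (-1)*203/310 = -7613/11723 - 1*(-203/310) = -7613/11723 + 203/310 = 19739/3634130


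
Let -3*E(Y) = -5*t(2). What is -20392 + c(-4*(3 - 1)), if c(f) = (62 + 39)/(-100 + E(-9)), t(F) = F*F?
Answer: -5710063/280 ≈ -20393.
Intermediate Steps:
t(F) = F**2
E(Y) = 20/3 (E(Y) = -(-5)*2**2/3 = -(-5)*4/3 = -1/3*(-20) = 20/3)
c(f) = -303/280 (c(f) = (62 + 39)/(-100 + 20/3) = 101/(-280/3) = 101*(-3/280) = -303/280)
-20392 + c(-4*(3 - 1)) = -20392 - 303/280 = -5710063/280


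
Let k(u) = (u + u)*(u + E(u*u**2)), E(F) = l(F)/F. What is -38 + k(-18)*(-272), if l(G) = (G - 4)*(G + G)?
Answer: -114468518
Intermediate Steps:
l(G) = 2*G*(-4 + G) (l(G) = (-4 + G)*(2*G) = 2*G*(-4 + G))
E(F) = -8 + 2*F (E(F) = (2*F*(-4 + F))/F = -8 + 2*F)
k(u) = 2*u*(-8 + u + 2*u**3) (k(u) = (u + u)*(u + (-8 + 2*(u*u**2))) = (2*u)*(u + (-8 + 2*u**3)) = (2*u)*(-8 + u + 2*u**3) = 2*u*(-8 + u + 2*u**3))
-38 + k(-18)*(-272) = -38 + (2*(-18)*(-8 - 18 + 2*(-18)**3))*(-272) = -38 + (2*(-18)*(-8 - 18 + 2*(-5832)))*(-272) = -38 + (2*(-18)*(-8 - 18 - 11664))*(-272) = -38 + (2*(-18)*(-11690))*(-272) = -38 + 420840*(-272) = -38 - 114468480 = -114468518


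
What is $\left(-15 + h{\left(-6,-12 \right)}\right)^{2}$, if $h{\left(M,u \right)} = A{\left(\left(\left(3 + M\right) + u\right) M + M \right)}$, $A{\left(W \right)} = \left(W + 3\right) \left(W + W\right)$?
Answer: $213189201$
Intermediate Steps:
$A{\left(W \right)} = 2 W \left(3 + W\right)$ ($A{\left(W \right)} = \left(3 + W\right) 2 W = 2 W \left(3 + W\right)$)
$h{\left(M,u \right)} = 2 \left(M + M \left(3 + M + u\right)\right) \left(3 + M + M \left(3 + M + u\right)\right)$ ($h{\left(M,u \right)} = 2 \left(\left(\left(3 + M\right) + u\right) M + M\right) \left(3 + \left(\left(\left(3 + M\right) + u\right) M + M\right)\right) = 2 \left(\left(3 + M + u\right) M + M\right) \left(3 + \left(\left(3 + M + u\right) M + M\right)\right) = 2 \left(M \left(3 + M + u\right) + M\right) \left(3 + \left(M \left(3 + M + u\right) + M\right)\right) = 2 \left(M + M \left(3 + M + u\right)\right) \left(3 + \left(M + M \left(3 + M + u\right)\right)\right) = 2 \left(M + M \left(3 + M + u\right)\right) \left(3 + M + M \left(3 + M + u\right)\right)$)
$\left(-15 + h{\left(-6,-12 \right)}\right)^{2} = \left(-15 + 2 \left(-6\right) \left(3 - 6 \left(4 - 6 - 12\right)\right) \left(4 - 6 - 12\right)\right)^{2} = \left(-15 + 2 \left(-6\right) \left(3 - -84\right) \left(-14\right)\right)^{2} = \left(-15 + 2 \left(-6\right) \left(3 + 84\right) \left(-14\right)\right)^{2} = \left(-15 + 2 \left(-6\right) 87 \left(-14\right)\right)^{2} = \left(-15 + 14616\right)^{2} = 14601^{2} = 213189201$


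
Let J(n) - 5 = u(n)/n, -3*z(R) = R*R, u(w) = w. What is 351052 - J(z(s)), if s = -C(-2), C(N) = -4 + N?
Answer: 351046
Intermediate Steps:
s = 6 (s = -(-4 - 2) = -1*(-6) = 6)
z(R) = -R²/3 (z(R) = -R*R/3 = -R²/3)
J(n) = 6 (J(n) = 5 + n/n = 5 + 1 = 6)
351052 - J(z(s)) = 351052 - 1*6 = 351052 - 6 = 351046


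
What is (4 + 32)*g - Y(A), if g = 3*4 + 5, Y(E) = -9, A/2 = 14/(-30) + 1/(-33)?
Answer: 621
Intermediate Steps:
A = -164/165 (A = 2*(14/(-30) + 1/(-33)) = 2*(14*(-1/30) + 1*(-1/33)) = 2*(-7/15 - 1/33) = 2*(-82/165) = -164/165 ≈ -0.99394)
g = 17 (g = 12 + 5 = 17)
(4 + 32)*g - Y(A) = (4 + 32)*17 - 1*(-9) = 36*17 + 9 = 612 + 9 = 621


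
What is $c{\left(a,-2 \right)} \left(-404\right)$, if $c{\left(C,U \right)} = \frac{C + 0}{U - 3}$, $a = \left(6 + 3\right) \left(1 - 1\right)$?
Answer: $0$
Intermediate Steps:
$a = 0$ ($a = 9 \cdot 0 = 0$)
$c{\left(C,U \right)} = \frac{C}{-3 + U}$
$c{\left(a,-2 \right)} \left(-404\right) = \frac{0}{-3 - 2} \left(-404\right) = \frac{0}{-5} \left(-404\right) = 0 \left(- \frac{1}{5}\right) \left(-404\right) = 0 \left(-404\right) = 0$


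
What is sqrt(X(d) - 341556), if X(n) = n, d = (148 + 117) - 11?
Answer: I*sqrt(341302) ≈ 584.21*I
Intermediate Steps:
d = 254 (d = 265 - 11 = 254)
sqrt(X(d) - 341556) = sqrt(254 - 341556) = sqrt(-341302) = I*sqrt(341302)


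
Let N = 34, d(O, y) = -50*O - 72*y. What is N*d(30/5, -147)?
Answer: 349656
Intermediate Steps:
d(O, y) = -72*y - 50*O
N*d(30/5, -147) = 34*(-72*(-147) - 1500/5) = 34*(10584 - 1500/5) = 34*(10584 - 50*6) = 34*(10584 - 300) = 34*10284 = 349656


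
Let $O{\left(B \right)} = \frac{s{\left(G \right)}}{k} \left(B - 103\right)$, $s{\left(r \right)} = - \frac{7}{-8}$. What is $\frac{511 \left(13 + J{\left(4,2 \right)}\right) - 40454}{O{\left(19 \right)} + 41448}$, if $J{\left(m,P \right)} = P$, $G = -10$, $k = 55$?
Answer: $- \frac{3606790}{4559133} \approx -0.79111$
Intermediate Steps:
$s{\left(r \right)} = \frac{7}{8}$ ($s{\left(r \right)} = \left(-7\right) \left(- \frac{1}{8}\right) = \frac{7}{8}$)
$O{\left(B \right)} = - \frac{721}{440} + \frac{7 B}{440}$ ($O{\left(B \right)} = \frac{7}{8 \cdot 55} \left(B - 103\right) = \frac{7}{8} \cdot \frac{1}{55} \left(-103 + B\right) = \frac{7 \left(-103 + B\right)}{440} = - \frac{721}{440} + \frac{7 B}{440}$)
$\frac{511 \left(13 + J{\left(4,2 \right)}\right) - 40454}{O{\left(19 \right)} + 41448} = \frac{511 \left(13 + 2\right) - 40454}{\left(- \frac{721}{440} + \frac{7}{440} \cdot 19\right) + 41448} = \frac{511 \cdot 15 - 40454}{\left(- \frac{721}{440} + \frac{133}{440}\right) + 41448} = \frac{7665 - 40454}{- \frac{147}{110} + 41448} = - \frac{32789}{\frac{4559133}{110}} = \left(-32789\right) \frac{110}{4559133} = - \frac{3606790}{4559133}$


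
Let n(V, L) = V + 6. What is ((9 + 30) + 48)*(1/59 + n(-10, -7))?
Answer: -20445/59 ≈ -346.53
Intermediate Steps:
n(V, L) = 6 + V
((9 + 30) + 48)*(1/59 + n(-10, -7)) = ((9 + 30) + 48)*(1/59 + (6 - 10)) = (39 + 48)*(1/59 - 4) = 87*(-235/59) = -20445/59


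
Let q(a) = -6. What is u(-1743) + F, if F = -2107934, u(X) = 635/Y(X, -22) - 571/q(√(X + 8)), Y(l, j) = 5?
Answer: -12646271/6 ≈ -2.1077e+6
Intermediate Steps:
u(X) = 1333/6 (u(X) = 635/5 - 571/(-6) = 635*(⅕) - 571*(-⅙) = 127 + 571/6 = 1333/6)
u(-1743) + F = 1333/6 - 2107934 = -12646271/6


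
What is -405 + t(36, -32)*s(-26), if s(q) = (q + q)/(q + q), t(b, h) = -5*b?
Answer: -585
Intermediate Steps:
s(q) = 1 (s(q) = (2*q)/((2*q)) = (2*q)*(1/(2*q)) = 1)
-405 + t(36, -32)*s(-26) = -405 - 5*36*1 = -405 - 180*1 = -405 - 180 = -585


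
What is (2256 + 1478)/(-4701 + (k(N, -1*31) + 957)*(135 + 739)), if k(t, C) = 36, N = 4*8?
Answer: 3734/863181 ≈ 0.0043259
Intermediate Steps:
N = 32
(2256 + 1478)/(-4701 + (k(N, -1*31) + 957)*(135 + 739)) = (2256 + 1478)/(-4701 + (36 + 957)*(135 + 739)) = 3734/(-4701 + 993*874) = 3734/(-4701 + 867882) = 3734/863181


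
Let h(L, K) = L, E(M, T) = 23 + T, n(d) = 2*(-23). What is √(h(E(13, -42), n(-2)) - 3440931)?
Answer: 5*I*√137638 ≈ 1855.0*I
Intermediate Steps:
n(d) = -46
√(h(E(13, -42), n(-2)) - 3440931) = √((23 - 42) - 3440931) = √(-19 - 3440931) = √(-3440950) = 5*I*√137638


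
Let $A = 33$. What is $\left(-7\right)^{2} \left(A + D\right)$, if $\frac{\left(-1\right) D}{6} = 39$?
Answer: $-9849$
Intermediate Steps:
$D = -234$ ($D = \left(-6\right) 39 = -234$)
$\left(-7\right)^{2} \left(A + D\right) = \left(-7\right)^{2} \left(33 - 234\right) = 49 \left(-201\right) = -9849$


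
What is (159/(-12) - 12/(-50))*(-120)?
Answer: 7806/5 ≈ 1561.2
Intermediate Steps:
(159/(-12) - 12/(-50))*(-120) = (159*(-1/12) - 12*(-1/50))*(-120) = (-53/4 + 6/25)*(-120) = -1301/100*(-120) = 7806/5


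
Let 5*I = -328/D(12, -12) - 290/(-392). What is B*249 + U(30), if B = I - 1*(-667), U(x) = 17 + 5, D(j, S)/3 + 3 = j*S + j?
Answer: 21985901579/132300 ≈ 1.6618e+5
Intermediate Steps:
D(j, S) = -9 + 3*j + 3*S*j (D(j, S) = -9 + 3*(j*S + j) = -9 + 3*(S*j + j) = -9 + 3*(j + S*j) = -9 + (3*j + 3*S*j) = -9 + 3*j + 3*S*j)
U(x) = 22
I = 123013/396900 (I = (-328/(-9 + 3*12 + 3*(-12)*12) - 290/(-392))/5 = (-328/(-9 + 36 - 432) - 290*(-1/392))/5 = (-328/(-405) + 145/196)/5 = (-328*(-1/405) + 145/196)/5 = (328/405 + 145/196)/5 = (⅕)*(123013/79380) = 123013/396900 ≈ 0.30993)
B = 264855313/396900 (B = 123013/396900 - 1*(-667) = 123013/396900 + 667 = 264855313/396900 ≈ 667.31)
B*249 + U(30) = (264855313/396900)*249 + 22 = 21982990979/132300 + 22 = 21985901579/132300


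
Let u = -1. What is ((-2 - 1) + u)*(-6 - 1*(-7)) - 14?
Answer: -18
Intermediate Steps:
((-2 - 1) + u)*(-6 - 1*(-7)) - 14 = ((-2 - 1) - 1)*(-6 - 1*(-7)) - 14 = (-3 - 1)*(-6 + 7) - 14 = -4*1 - 14 = -4 - 14 = -18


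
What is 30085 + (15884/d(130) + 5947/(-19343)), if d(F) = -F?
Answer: 37671711414/1257295 ≈ 29963.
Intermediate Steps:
30085 + (15884/d(130) + 5947/(-19343)) = 30085 + (15884/((-1*130)) + 5947/(-19343)) = 30085 + (15884/(-130) + 5947*(-1/19343)) = 30085 + (15884*(-1/130) - 5947/19343) = 30085 + (-7942/65 - 5947/19343) = 30085 - 154008661/1257295 = 37671711414/1257295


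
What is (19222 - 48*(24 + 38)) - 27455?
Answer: -11209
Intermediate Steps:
(19222 - 48*(24 + 38)) - 27455 = (19222 - 48*62) - 27455 = (19222 - 2976) - 27455 = 16246 - 27455 = -11209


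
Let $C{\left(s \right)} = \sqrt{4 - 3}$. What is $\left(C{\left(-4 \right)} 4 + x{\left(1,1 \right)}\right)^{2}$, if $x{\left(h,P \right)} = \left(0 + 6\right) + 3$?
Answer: $169$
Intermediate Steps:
$C{\left(s \right)} = 1$ ($C{\left(s \right)} = \sqrt{1} = 1$)
$x{\left(h,P \right)} = 9$ ($x{\left(h,P \right)} = 6 + 3 = 9$)
$\left(C{\left(-4 \right)} 4 + x{\left(1,1 \right)}\right)^{2} = \left(1 \cdot 4 + 9\right)^{2} = \left(4 + 9\right)^{2} = 13^{2} = 169$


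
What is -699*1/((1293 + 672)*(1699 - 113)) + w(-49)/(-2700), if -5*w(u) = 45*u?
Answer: -5097257/31164900 ≈ -0.16356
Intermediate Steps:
w(u) = -9*u
-699*1/((1293 + 672)*(1699 - 113)) + w(-49)/(-2700) = -699*1/((1293 + 672)*(1699 - 113)) - 9*(-49)/(-2700) = -699/(1965*1586) + 441*(-1/2700) = -699/3116490 - 49/300 = -699*1/3116490 - 49/300 = -233/1038830 - 49/300 = -5097257/31164900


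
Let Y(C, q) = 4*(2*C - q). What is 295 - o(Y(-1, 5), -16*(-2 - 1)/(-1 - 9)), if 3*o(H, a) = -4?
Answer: 889/3 ≈ 296.33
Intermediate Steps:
Y(C, q) = -4*q + 8*C (Y(C, q) = 4*(-q + 2*C) = -4*q + 8*C)
o(H, a) = -4/3 (o(H, a) = (⅓)*(-4) = -4/3)
295 - o(Y(-1, 5), -16*(-2 - 1)/(-1 - 9)) = 295 - 1*(-4/3) = 295 + 4/3 = 889/3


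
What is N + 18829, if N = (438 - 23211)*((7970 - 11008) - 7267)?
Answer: 234694594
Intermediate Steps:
N = 234675765 (N = -22773*(-3038 - 7267) = -22773*(-10305) = 234675765)
N + 18829 = 234675765 + 18829 = 234694594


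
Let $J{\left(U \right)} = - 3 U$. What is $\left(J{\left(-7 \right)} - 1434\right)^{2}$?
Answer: $1996569$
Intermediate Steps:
$\left(J{\left(-7 \right)} - 1434\right)^{2} = \left(\left(-3\right) \left(-7\right) - 1434\right)^{2} = \left(21 - 1434\right)^{2} = \left(-1413\right)^{2} = 1996569$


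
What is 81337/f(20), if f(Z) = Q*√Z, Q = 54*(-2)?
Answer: -81337*√5/1080 ≈ -168.40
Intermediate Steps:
Q = -108
f(Z) = -108*√Z
81337/f(20) = 81337/((-216*√5)) = 81337*(-√5/1080) = -81337*√5/1080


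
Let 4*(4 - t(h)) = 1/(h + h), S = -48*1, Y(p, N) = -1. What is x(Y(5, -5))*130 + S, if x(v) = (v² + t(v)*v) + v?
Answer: -2337/4 ≈ -584.25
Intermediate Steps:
S = -48
t(h) = 4 - 1/(8*h) (t(h) = 4 - 1/(4*(h + h)) = 4 - 1/(2*h)/4 = 4 - 1/(8*h))
x(v) = v + v² + v*(4 - 1/(8*v)) (x(v) = (v² + (4 - 1/(8*v))*v) + v = (v² + v*(4 - 1/(8*v))) + v = v + v² + v*(4 - 1/(8*v)))
x(Y(5, -5))*130 + S = (-⅛ + (-1)² + 5*(-1))*130 - 48 = (-⅛ + 1 - 5)*130 - 48 = -33/8*130 - 48 = -2145/4 - 48 = -2337/4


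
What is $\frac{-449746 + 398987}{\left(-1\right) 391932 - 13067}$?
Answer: $\frac{50759}{404999} \approx 0.12533$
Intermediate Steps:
$\frac{-449746 + 398987}{\left(-1\right) 391932 - 13067} = - \frac{50759}{-391932 - 13067} = - \frac{50759}{-404999} = \left(-50759\right) \left(- \frac{1}{404999}\right) = \frac{50759}{404999}$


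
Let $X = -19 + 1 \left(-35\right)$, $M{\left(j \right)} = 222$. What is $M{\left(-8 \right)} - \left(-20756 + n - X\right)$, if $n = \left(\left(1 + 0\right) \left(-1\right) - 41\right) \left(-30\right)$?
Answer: $19664$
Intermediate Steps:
$X = -54$ ($X = -19 - 35 = -54$)
$n = 1260$ ($n = \left(1 \left(-1\right) - 41\right) \left(-30\right) = \left(-1 - 41\right) \left(-30\right) = \left(-42\right) \left(-30\right) = 1260$)
$M{\left(-8 \right)} - \left(-20756 + n - X\right) = 222 - -19442 = 222 + \left(\left(-54 - 1260\right) + 20756\right) = 222 + \left(-1314 + 20756\right) = 222 + 19442 = 19664$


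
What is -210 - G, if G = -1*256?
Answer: 46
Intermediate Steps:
G = -256
-210 - G = -210 - 1*(-256) = -210 + 256 = 46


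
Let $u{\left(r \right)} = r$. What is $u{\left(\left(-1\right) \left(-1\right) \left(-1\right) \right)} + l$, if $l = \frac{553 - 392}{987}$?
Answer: $- \frac{118}{141} \approx -0.83688$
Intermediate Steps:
$l = \frac{23}{141}$ ($l = 161 \cdot \frac{1}{987} = \frac{23}{141} \approx 0.16312$)
$u{\left(\left(-1\right) \left(-1\right) \left(-1\right) \right)} + l = \left(-1\right) \left(-1\right) \left(-1\right) + \frac{23}{141} = 1 \left(-1\right) + \frac{23}{141} = -1 + \frac{23}{141} = - \frac{118}{141}$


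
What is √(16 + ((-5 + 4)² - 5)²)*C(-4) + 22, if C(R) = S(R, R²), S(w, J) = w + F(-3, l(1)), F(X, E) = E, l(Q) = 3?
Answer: 22 - 4*√2 ≈ 16.343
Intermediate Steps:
S(w, J) = 3 + w (S(w, J) = w + 3 = 3 + w)
C(R) = 3 + R
√(16 + ((-5 + 4)² - 5)²)*C(-4) + 22 = √(16 + ((-5 + 4)² - 5)²)*(3 - 4) + 22 = √(16 + ((-1)² - 5)²)*(-1) + 22 = √(16 + (1 - 5)²)*(-1) + 22 = √(16 + (-4)²)*(-1) + 22 = √(16 + 16)*(-1) + 22 = √32*(-1) + 22 = (4*√2)*(-1) + 22 = -4*√2 + 22 = 22 - 4*√2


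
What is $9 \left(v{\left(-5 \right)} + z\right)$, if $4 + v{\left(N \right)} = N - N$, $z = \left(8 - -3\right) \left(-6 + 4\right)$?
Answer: $-234$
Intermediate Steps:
$z = -22$ ($z = \left(8 + 3\right) \left(-2\right) = 11 \left(-2\right) = -22$)
$v{\left(N \right)} = -4$ ($v{\left(N \right)} = -4 + \left(N - N\right) = -4 + 0 = -4$)
$9 \left(v{\left(-5 \right)} + z\right) = 9 \left(-4 - 22\right) = 9 \left(-26\right) = -234$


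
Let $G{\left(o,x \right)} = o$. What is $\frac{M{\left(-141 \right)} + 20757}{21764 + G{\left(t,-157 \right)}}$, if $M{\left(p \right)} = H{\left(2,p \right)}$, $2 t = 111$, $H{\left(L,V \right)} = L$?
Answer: $\frac{41518}{43639} \approx 0.9514$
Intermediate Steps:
$t = \frac{111}{2}$ ($t = \frac{1}{2} \cdot 111 = \frac{111}{2} \approx 55.5$)
$M{\left(p \right)} = 2$
$\frac{M{\left(-141 \right)} + 20757}{21764 + G{\left(t,-157 \right)}} = \frac{2 + 20757}{21764 + \frac{111}{2}} = \frac{20759}{\frac{43639}{2}} = 20759 \cdot \frac{2}{43639} = \frac{41518}{43639}$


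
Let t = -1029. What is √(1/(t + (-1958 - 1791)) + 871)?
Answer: √19884301586/4778 ≈ 29.513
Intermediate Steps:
√(1/(t + (-1958 - 1791)) + 871) = √(1/(-1029 + (-1958 - 1791)) + 871) = √(1/(-1029 - 3749) + 871) = √(1/(-4778) + 871) = √(-1/4778 + 871) = √(4161637/4778) = √19884301586/4778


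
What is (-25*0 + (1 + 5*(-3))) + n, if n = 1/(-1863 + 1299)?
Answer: -7897/564 ≈ -14.002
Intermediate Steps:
n = -1/564 (n = 1/(-564) = -1/564 ≈ -0.0017731)
(-25*0 + (1 + 5*(-3))) + n = (-25*0 + (1 + 5*(-3))) - 1/564 = (0 + (1 - 15)) - 1/564 = (0 - 14) - 1/564 = -14 - 1/564 = -7897/564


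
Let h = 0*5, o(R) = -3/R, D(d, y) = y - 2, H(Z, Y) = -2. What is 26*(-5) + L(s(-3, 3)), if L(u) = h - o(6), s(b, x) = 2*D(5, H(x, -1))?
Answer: -259/2 ≈ -129.50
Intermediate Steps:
D(d, y) = -2 + y
h = 0
s(b, x) = -8 (s(b, x) = 2*(-2 - 2) = 2*(-4) = -8)
L(u) = 1/2 (L(u) = 0 - (-3)/6 = 0 - 1*(-1/2) = 0 + 1/2 = 1/2)
26*(-5) + L(s(-3, 3)) = 26*(-5) + 1/2 = -130 + 1/2 = -259/2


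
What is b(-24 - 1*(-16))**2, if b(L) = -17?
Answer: 289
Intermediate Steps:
b(-24 - 1*(-16))**2 = (-17)**2 = 289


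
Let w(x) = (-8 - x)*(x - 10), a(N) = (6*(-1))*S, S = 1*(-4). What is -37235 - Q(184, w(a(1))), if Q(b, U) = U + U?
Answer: -36339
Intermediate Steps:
S = -4
a(N) = 24 (a(N) = (6*(-1))*(-4) = -6*(-4) = 24)
w(x) = (-10 + x)*(-8 - x) (w(x) = (-8 - x)*(-10 + x) = (-10 + x)*(-8 - x))
Q(b, U) = 2*U
-37235 - Q(184, w(a(1))) = -37235 - 2*(80 - 1*24**2 + 2*24) = -37235 - 2*(80 - 1*576 + 48) = -37235 - 2*(80 - 576 + 48) = -37235 - 2*(-448) = -37235 - 1*(-896) = -37235 + 896 = -36339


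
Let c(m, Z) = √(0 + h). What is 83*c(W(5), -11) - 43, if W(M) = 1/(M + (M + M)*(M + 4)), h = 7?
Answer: -43 + 83*√7 ≈ 176.60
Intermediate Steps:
W(M) = 1/(M + 2*M*(4 + M)) (W(M) = 1/(M + (2*M)*(4 + M)) = 1/(M + 2*M*(4 + M)))
c(m, Z) = √7 (c(m, Z) = √(0 + 7) = √7)
83*c(W(5), -11) - 43 = 83*√7 - 43 = -43 + 83*√7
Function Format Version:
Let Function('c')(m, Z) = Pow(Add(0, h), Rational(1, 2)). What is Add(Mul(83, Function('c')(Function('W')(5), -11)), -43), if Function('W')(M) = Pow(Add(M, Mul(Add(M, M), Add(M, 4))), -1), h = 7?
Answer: Add(-43, Mul(83, Pow(7, Rational(1, 2)))) ≈ 176.60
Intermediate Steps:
Function('W')(M) = Pow(Add(M, Mul(2, M, Add(4, M))), -1) (Function('W')(M) = Pow(Add(M, Mul(Mul(2, M), Add(4, M))), -1) = Pow(Add(M, Mul(2, M, Add(4, M))), -1))
Function('c')(m, Z) = Pow(7, Rational(1, 2)) (Function('c')(m, Z) = Pow(Add(0, 7), Rational(1, 2)) = Pow(7, Rational(1, 2)))
Add(Mul(83, Function('c')(Function('W')(5), -11)), -43) = Add(Mul(83, Pow(7, Rational(1, 2))), -43) = Add(-43, Mul(83, Pow(7, Rational(1, 2))))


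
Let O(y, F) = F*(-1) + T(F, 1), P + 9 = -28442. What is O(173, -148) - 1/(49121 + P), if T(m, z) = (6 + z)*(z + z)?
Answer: 3348539/20670 ≈ 162.00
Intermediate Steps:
P = -28451 (P = -9 - 28442 = -28451)
T(m, z) = 2*z*(6 + z) (T(m, z) = (6 + z)*(2*z) = 2*z*(6 + z))
O(y, F) = 14 - F (O(y, F) = F*(-1) + 2*1*(6 + 1) = -F + 2*1*7 = -F + 14 = 14 - F)
O(173, -148) - 1/(49121 + P) = (14 - 1*(-148)) - 1/(49121 - 28451) = (14 + 148) - 1/20670 = 162 - 1*1/20670 = 162 - 1/20670 = 3348539/20670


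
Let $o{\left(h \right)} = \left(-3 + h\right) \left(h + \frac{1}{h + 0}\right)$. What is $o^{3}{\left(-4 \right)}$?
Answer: $\frac{1685159}{64} \approx 26331.0$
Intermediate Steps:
$o{\left(h \right)} = \left(-3 + h\right) \left(h + \frac{1}{h}\right)$
$o^{3}{\left(-4 \right)} = \left(1 + \left(-4\right)^{2} - -12 - \frac{3}{-4}\right)^{3} = \left(1 + 16 + 12 - - \frac{3}{4}\right)^{3} = \left(1 + 16 + 12 + \frac{3}{4}\right)^{3} = \left(\frac{119}{4}\right)^{3} = \frac{1685159}{64}$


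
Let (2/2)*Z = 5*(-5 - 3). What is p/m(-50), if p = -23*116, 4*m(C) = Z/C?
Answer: -13340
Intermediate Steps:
Z = -40 (Z = 5*(-5 - 3) = 5*(-8) = -40)
m(C) = -10/C (m(C) = (-40/C)/4 = -10/C)
p = -2668
p/m(-50) = -2668/((-10/(-50))) = -2668/((-10*(-1/50))) = -2668/⅕ = -2668*5 = -13340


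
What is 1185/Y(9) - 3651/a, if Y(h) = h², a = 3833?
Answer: 1415458/103491 ≈ 13.677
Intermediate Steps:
1185/Y(9) - 3651/a = 1185/(9²) - 3651/3833 = 1185/81 - 3651*1/3833 = 1185*(1/81) - 3651/3833 = 395/27 - 3651/3833 = 1415458/103491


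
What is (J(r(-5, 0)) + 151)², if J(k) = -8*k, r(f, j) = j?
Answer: 22801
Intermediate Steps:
(J(r(-5, 0)) + 151)² = (-8*0 + 151)² = (0 + 151)² = 151² = 22801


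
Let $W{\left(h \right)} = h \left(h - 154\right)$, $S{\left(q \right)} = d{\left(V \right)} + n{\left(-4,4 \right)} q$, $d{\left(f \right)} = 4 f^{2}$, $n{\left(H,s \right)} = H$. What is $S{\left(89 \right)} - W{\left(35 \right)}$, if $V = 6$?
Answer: $3953$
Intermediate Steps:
$S{\left(q \right)} = 144 - 4 q$ ($S{\left(q \right)} = 4 \cdot 6^{2} - 4 q = 4 \cdot 36 - 4 q = 144 - 4 q$)
$W{\left(h \right)} = h \left(-154 + h\right)$
$S{\left(89 \right)} - W{\left(35 \right)} = \left(144 - 356\right) - 35 \left(-154 + 35\right) = \left(144 - 356\right) - 35 \left(-119\right) = -212 - -4165 = -212 + 4165 = 3953$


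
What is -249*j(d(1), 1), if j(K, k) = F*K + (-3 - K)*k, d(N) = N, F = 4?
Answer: 0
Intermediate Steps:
j(K, k) = 4*K + k*(-3 - K) (j(K, k) = 4*K + (-3 - K)*k = 4*K + k*(-3 - K))
-249*j(d(1), 1) = -249*(-3*1 + 4*1 - 1*1*1) = -249*(-3 + 4 - 1) = -249*0 = 0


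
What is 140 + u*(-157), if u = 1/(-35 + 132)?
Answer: 13423/97 ≈ 138.38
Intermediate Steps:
u = 1/97 ≈ 0.010309
140 + u*(-157) = 140 + (1/97)*(-157) = 140 - 157/97 = 13423/97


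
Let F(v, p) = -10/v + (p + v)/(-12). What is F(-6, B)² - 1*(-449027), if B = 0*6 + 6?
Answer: 4041268/9 ≈ 4.4903e+5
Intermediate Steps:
B = 6 (B = 0 + 6 = 6)
F(v, p) = -10/v - p/12 - v/12 (F(v, p) = -10/v + (p + v)*(-1/12) = -10/v + (-p/12 - v/12) = -10/v - p/12 - v/12)
F(-6, B)² - 1*(-449027) = ((1/12)*(-120 - 1*(-6)*(6 - 6))/(-6))² - 1*(-449027) = ((1/12)*(-⅙)*(-120 - 1*(-6)*0))² + 449027 = ((1/12)*(-⅙)*(-120 + 0))² + 449027 = ((1/12)*(-⅙)*(-120))² + 449027 = (5/3)² + 449027 = 25/9 + 449027 = 4041268/9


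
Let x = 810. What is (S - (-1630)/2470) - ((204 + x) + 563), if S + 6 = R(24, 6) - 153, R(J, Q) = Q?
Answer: -427147/247 ≈ -1729.3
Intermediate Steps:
S = -153 (S = -6 + (6 - 153) = -6 - 147 = -153)
(S - (-1630)/2470) - ((204 + x) + 563) = (-153 - (-1630)/2470) - ((204 + 810) + 563) = (-153 - (-1630)/2470) - (1014 + 563) = (-153 - 1*(-163/247)) - 1*1577 = (-153 + 163/247) - 1577 = -37628/247 - 1577 = -427147/247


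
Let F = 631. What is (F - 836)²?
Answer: 42025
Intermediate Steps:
(F - 836)² = (631 - 836)² = (-205)² = 42025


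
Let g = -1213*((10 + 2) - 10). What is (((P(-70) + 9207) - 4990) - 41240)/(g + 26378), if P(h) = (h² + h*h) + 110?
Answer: -27113/23952 ≈ -1.1320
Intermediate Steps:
P(h) = 110 + 2*h² (P(h) = (h² + h²) + 110 = 2*h² + 110 = 110 + 2*h²)
g = -2426 (g = -1213*(12 - 10) = -1213*2 = -2426)
(((P(-70) + 9207) - 4990) - 41240)/(g + 26378) = ((((110 + 2*(-70)²) + 9207) - 4990) - 41240)/(-2426 + 26378) = ((((110 + 2*4900) + 9207) - 4990) - 41240)/23952 = ((((110 + 9800) + 9207) - 4990) - 41240)*(1/23952) = (((9910 + 9207) - 4990) - 41240)*(1/23952) = ((19117 - 4990) - 41240)*(1/23952) = (14127 - 41240)*(1/23952) = -27113*1/23952 = -27113/23952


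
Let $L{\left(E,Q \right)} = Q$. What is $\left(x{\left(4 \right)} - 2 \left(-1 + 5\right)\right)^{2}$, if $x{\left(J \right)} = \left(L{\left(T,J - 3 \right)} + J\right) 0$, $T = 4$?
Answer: $64$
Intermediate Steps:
$x{\left(J \right)} = 0$ ($x{\left(J \right)} = \left(\left(J - 3\right) + J\right) 0 = \left(\left(-3 + J\right) + J\right) 0 = \left(-3 + 2 J\right) 0 = 0$)
$\left(x{\left(4 \right)} - 2 \left(-1 + 5\right)\right)^{2} = \left(0 - 2 \left(-1 + 5\right)\right)^{2} = \left(0 - 8\right)^{2} = \left(-8\right)^{2} = 64$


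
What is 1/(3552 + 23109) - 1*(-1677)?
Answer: 44710498/26661 ≈ 1677.0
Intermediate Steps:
1/(3552 + 23109) - 1*(-1677) = 1/26661 + 1677 = 44710498/26661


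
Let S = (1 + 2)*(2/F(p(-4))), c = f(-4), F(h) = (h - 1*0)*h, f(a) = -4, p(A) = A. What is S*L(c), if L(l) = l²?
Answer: 6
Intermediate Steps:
F(h) = h² (F(h) = (h + 0)*h = h*h = h²)
c = -4
S = 3/8 (S = (1 + 2)*(2/((-4)²)) = 3*(2/16) = 3*(2*(1/16)) = 3*(⅛) = 3/8 ≈ 0.37500)
S*L(c) = (3/8)*(-4)² = (3/8)*16 = 6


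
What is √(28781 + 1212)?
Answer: √29993 ≈ 173.18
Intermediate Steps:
√(28781 + 1212) = √29993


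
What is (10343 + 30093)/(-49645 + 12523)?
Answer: -20218/18561 ≈ -1.0893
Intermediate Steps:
(10343 + 30093)/(-49645 + 12523) = 40436/(-37122) = 40436*(-1/37122) = -20218/18561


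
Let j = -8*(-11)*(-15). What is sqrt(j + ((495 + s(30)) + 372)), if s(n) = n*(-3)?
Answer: I*sqrt(543) ≈ 23.302*I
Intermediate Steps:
s(n) = -3*n
j = -1320 (j = 88*(-15) = -1320)
sqrt(j + ((495 + s(30)) + 372)) = sqrt(-1320 + ((495 - 3*30) + 372)) = sqrt(-1320 + ((495 - 90) + 372)) = sqrt(-1320 + (405 + 372)) = sqrt(-1320 + 777) = sqrt(-543) = I*sqrt(543)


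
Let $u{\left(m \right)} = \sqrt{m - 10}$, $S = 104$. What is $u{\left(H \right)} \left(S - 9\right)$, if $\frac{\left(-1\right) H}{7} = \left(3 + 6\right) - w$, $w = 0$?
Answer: $95 i \sqrt{73} \approx 811.68 i$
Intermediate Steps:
$H = -63$ ($H = - 7 \left(\left(3 + 6\right) - 0\right) = - 7 \left(9 + 0\right) = \left(-7\right) 9 = -63$)
$u{\left(m \right)} = \sqrt{-10 + m}$
$u{\left(H \right)} \left(S - 9\right) = \sqrt{-10 - 63} \left(104 - 9\right) = \sqrt{-73} \cdot 95 = i \sqrt{73} \cdot 95 = 95 i \sqrt{73}$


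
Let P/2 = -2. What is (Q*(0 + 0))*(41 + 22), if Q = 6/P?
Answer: 0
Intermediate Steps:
P = -4 (P = 2*(-2) = -4)
Q = -3/2 (Q = 6/(-4) = 6*(-1/4) = -3/2 ≈ -1.5000)
(Q*(0 + 0))*(41 + 22) = (-3*(0 + 0)/2)*(41 + 22) = -3/2*0*63 = 0*63 = 0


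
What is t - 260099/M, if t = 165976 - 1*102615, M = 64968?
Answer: 4116177349/64968 ≈ 63357.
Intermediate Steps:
t = 63361 (t = 165976 - 102615 = 63361)
t - 260099/M = 63361 - 260099/64968 = 4116177349/64968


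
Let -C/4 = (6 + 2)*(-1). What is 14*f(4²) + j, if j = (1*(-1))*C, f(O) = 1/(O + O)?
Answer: -505/16 ≈ -31.563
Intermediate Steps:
C = 32 (C = -4*(6 + 2)*(-1) = -32*(-1) = -4*(-8) = 32)
f(O) = 1/(2*O)
j = -32 (j = (1*(-1))*32 = -1*32 = -32)
14*f(4²) + j = 14*(1/(2*(4²))) - 32 = 14*((½)/16) - 32 = 14*((½)*(1/16)) - 32 = 14*(1/32) - 32 = 7/16 - 32 = -505/16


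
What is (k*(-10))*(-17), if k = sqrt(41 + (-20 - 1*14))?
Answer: 170*sqrt(7) ≈ 449.78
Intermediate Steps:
k = sqrt(7) (k = sqrt(41 + (-20 - 14)) = sqrt(41 - 34) = sqrt(7) ≈ 2.6458)
(k*(-10))*(-17) = (sqrt(7)*(-10))*(-17) = -10*sqrt(7)*(-17) = 170*sqrt(7)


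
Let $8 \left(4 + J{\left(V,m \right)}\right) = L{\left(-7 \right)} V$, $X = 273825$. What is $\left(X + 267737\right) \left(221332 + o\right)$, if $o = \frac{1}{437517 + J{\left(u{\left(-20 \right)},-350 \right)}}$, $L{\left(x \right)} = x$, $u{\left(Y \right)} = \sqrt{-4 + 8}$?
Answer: $\frac{209769144949192528}{1750045} \approx 1.1986 \cdot 10^{11}$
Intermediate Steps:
$u{\left(Y \right)} = 2$ ($u{\left(Y \right)} = \sqrt{4} = 2$)
$J{\left(V,m \right)} = -4 - \frac{7 V}{8}$ ($J{\left(V,m \right)} = -4 + \frac{\left(-7\right) V}{8} = -4 - \frac{7 V}{8}$)
$o = \frac{4}{1750045}$ ($o = \frac{1}{437517 - \frac{23}{4}} = \frac{1}{\frac{1750045}{4}} = \frac{4}{1750045} \approx 2.2857 \cdot 10^{-6}$)
$\left(X + 267737\right) \left(221332 + o\right) = \left(273825 + 267737\right) \left(221332 + \frac{4}{1750045}\right) = 541562 \cdot \frac{387340959944}{1750045} = \frac{209769144949192528}{1750045}$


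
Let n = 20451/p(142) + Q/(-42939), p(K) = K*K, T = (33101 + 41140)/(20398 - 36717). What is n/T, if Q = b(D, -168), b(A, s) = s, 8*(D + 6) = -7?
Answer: -4795245898693/21426496935012 ≈ -0.22380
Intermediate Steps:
D = -55/8 (D = -6 + (⅛)*(-7) = -6 - 7/8 = -55/8 ≈ -6.8750)
T = -74241/16319 (T = 74241/(-16319) = 74241*(-1/16319) = -74241/16319 ≈ -4.5494)
Q = -168
p(K) = K²
n = 293844347/288607332 (n = 20451/(142²) - 168/(-42939) = 20451/20164 - 168*(-1/42939) = 20451*(1/20164) + 56/14313 = 20451/20164 + 56/14313 = 293844347/288607332 ≈ 1.0181)
n/T = 293844347/(288607332*(-74241/16319)) = (293844347/288607332)*(-16319/74241) = -4795245898693/21426496935012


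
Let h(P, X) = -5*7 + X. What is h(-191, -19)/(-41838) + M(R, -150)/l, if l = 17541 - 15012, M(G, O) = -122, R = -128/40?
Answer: -827945/17634717 ≈ -0.046950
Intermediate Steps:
R = -16/5 (R = -128*1/40 = -16/5 ≈ -3.2000)
l = 2529
h(P, X) = -35 + X
h(-191, -19)/(-41838) + M(R, -150)/l = (-35 - 19)/(-41838) - 122/2529 = -54*(-1/41838) - 122*1/2529 = 9/6973 - 122/2529 = -827945/17634717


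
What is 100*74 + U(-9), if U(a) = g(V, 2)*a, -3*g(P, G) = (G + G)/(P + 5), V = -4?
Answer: 7412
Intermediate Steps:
g(P, G) = -2*G/(3*(5 + P)) (g(P, G) = -(G + G)/(3*(P + 5)) = -2*G/(3*(5 + P)))
U(a) = -4*a/3 (U(a) = (-2*2/(15 + 3*(-4)))*a = (-2*2/(15 - 12))*a = (-2*2/3)*a = (-2*2*⅓)*a = -4*a/3)
100*74 + U(-9) = 100*74 - 4/3*(-9) = 7400 + 12 = 7412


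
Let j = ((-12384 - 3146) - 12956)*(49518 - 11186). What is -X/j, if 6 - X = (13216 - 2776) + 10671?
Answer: -3015/155989336 ≈ -1.9328e-5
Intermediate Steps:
j = -1091925352 (j = (-15530 - 12956)*38332 = -28486*38332 = -1091925352)
X = -21105 (X = 6 - ((13216 - 2776) + 10671) = 6 - (10440 + 10671) = 6 - 1*21111 = 6 - 21111 = -21105)
-X/j = -(-21105)/(-1091925352) = -(-21105)*(-1)/1091925352 = -1*3015/155989336 = -3015/155989336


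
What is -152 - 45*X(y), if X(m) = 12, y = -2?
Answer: -692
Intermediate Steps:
-152 - 45*X(y) = -152 - 45*12 = -152 - 540 = -692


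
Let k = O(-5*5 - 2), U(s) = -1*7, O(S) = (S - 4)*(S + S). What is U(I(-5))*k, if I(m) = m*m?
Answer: -11718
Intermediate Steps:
I(m) = m²
O(S) = 2*S*(-4 + S) (O(S) = (-4 + S)*(2*S) = 2*S*(-4 + S))
U(s) = -7
k = 1674 (k = 2*(-5*5 - 2)*(-4 + (-5*5 - 2)) = 2*(-25 - 2)*(-4 + (-25 - 2)) = 2*(-27)*(-4 - 27) = 2*(-27)*(-31) = 1674)
U(I(-5))*k = -7*1674 = -11718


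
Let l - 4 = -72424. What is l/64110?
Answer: -2414/2137 ≈ -1.1296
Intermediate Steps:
l = -72420 (l = 4 - 72424 = -72420)
l/64110 = -72420/64110 = -72420*1/64110 = -2414/2137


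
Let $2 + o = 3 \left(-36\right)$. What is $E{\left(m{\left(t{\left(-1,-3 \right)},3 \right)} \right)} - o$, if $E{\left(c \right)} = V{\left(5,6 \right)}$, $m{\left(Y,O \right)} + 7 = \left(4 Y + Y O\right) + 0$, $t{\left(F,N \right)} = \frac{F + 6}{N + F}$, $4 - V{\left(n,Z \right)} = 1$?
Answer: $113$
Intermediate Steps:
$V{\left(n,Z \right)} = 3$ ($V{\left(n,Z \right)} = 4 - 1 = 3$)
$t{\left(F,N \right)} = \frac{6 + F}{F + N}$
$m{\left(Y,O \right)} = -7 + 4 Y + O Y$ ($m{\left(Y,O \right)} = -7 + \left(\left(4 Y + Y O\right) + 0\right) = -7 + \left(\left(4 Y + O Y\right) + 0\right) = -7 + \left(4 Y + O Y\right) = -7 + 4 Y + O Y$)
$E{\left(c \right)} = 3$
$o = -110$ ($o = -2 + 3 \left(-36\right) = -2 - 108 = -110$)
$E{\left(m{\left(t{\left(-1,-3 \right)},3 \right)} \right)} - o = 3 - -110 = 3 + 110 = 113$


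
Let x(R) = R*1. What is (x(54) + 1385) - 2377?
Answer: -938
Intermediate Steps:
x(R) = R
(x(54) + 1385) - 2377 = (54 + 1385) - 2377 = 1439 - 2377 = -938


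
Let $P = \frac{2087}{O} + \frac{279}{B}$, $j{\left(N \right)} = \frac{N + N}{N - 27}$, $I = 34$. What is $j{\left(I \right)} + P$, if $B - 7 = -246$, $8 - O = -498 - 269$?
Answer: $\frac{14573276}{1296575} \approx 11.24$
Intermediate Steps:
$O = 775$ ($O = 8 - \left(-498 - 269\right) = 8 - -767 = 8 + 767 = 775$)
$B = -239$ ($B = 7 - 246 = -239$)
$j{\left(N \right)} = \frac{2 N}{-27 + N}$
$P = \frac{282568}{185225}$ ($P = \frac{2087}{775} + \frac{279}{-239} = 2087 \cdot \frac{1}{775} + 279 \left(- \frac{1}{239}\right) = \frac{2087}{775} - \frac{279}{239} = \frac{282568}{185225} \approx 1.5255$)
$j{\left(I \right)} + P = 2 \cdot 34 \frac{1}{-27 + 34} + \frac{282568}{185225} = 2 \cdot 34 \cdot \frac{1}{7} + \frac{282568}{185225} = \frac{68}{7} + \frac{282568}{185225} = \frac{14573276}{1296575}$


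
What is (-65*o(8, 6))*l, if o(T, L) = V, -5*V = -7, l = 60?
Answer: -5460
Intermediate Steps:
V = 7/5 (V = -1/5*(-7) = 7/5 ≈ 1.4000)
o(T, L) = 7/5
(-65*o(8, 6))*l = -65*7/5*60 = -91*60 = -5460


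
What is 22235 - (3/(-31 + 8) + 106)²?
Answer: 5833090/529 ≈ 11027.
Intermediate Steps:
22235 - (3/(-31 + 8) + 106)² = 22235 - (3/(-23) + 106)² = 22235 - (3*(-1/23) + 106)² = 22235 - (-3/23 + 106)² = 22235 - (2435/23)² = 22235 - 1*5929225/529 = 22235 - 5929225/529 = 5833090/529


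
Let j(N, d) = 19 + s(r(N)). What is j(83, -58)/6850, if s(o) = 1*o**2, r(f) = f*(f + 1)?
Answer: 48608803/6850 ≈ 7096.2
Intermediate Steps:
r(f) = f*(1 + f)
s(o) = o**2
j(N, d) = 19 + N**2*(1 + N)**2 (j(N, d) = 19 + (N*(1 + N))**2 = 19 + N**2*(1 + N)**2)
j(83, -58)/6850 = (19 + 83**2*(1 + 83)**2)/6850 = (19 + 6889*84**2)*(1/6850) = (19 + 6889*7056)*(1/6850) = (19 + 48608784)*(1/6850) = 48608803*(1/6850) = 48608803/6850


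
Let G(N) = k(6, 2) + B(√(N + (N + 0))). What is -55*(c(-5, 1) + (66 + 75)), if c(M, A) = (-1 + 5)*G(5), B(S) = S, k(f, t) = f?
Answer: -9075 - 220*√10 ≈ -9770.7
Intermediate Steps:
G(N) = 6 + √2*√N (G(N) = 6 + √(N + (N + 0)) = 6 + √(N + N) = 6 + √(2*N) = 6 + √2*√N)
c(M, A) = 24 + 4*√10 (c(M, A) = (-1 + 5)*(6 + √2*√5) = 4*(6 + √10) = 24 + 4*√10)
-55*(c(-5, 1) + (66 + 75)) = -55*((24 + 4*√10) + (66 + 75)) = -55*((24 + 4*√10) + 141) = -55*(165 + 4*√10) = -9075 - 220*√10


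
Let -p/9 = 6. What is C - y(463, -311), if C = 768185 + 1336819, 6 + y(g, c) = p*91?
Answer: 2109924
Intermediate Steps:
p = -54 (p = -9*6 = -54)
y(g, c) = -4920 (y(g, c) = -6 - 54*91 = -6 - 4914 = -4920)
C = 2105004
C - y(463, -311) = 2105004 - 1*(-4920) = 2105004 + 4920 = 2109924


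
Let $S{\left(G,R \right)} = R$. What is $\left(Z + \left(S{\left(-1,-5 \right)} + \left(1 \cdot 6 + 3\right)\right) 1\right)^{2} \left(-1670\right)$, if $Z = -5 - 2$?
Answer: $-15030$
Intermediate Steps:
$Z = -7$
$\left(Z + \left(S{\left(-1,-5 \right)} + \left(1 \cdot 6 + 3\right)\right) 1\right)^{2} \left(-1670\right) = \left(-7 + \left(-5 + \left(1 \cdot 6 + 3\right)\right) 1\right)^{2} \left(-1670\right) = \left(-7 + \left(-5 + \left(6 + 3\right)\right) 1\right)^{2} \left(-1670\right) = \left(-7 + \left(-5 + 9\right) 1\right)^{2} \left(-1670\right) = \left(-7 + 4 \cdot 1\right)^{2} \left(-1670\right) = \left(-7 + 4\right)^{2} \left(-1670\right) = \left(-3\right)^{2} \left(-1670\right) = 9 \left(-1670\right) = -15030$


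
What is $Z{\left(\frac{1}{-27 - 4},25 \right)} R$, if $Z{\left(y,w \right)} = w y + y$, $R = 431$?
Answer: $- \frac{11206}{31} \approx -361.48$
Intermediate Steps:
$Z{\left(y,w \right)} = y + w y$
$Z{\left(\frac{1}{-27 - 4},25 \right)} R = \frac{1 + 25}{-27 - 4} \cdot 431 = \frac{1}{-31} \cdot 26 \cdot 431 = \left(- \frac{1}{31}\right) 26 \cdot 431 = \left(- \frac{26}{31}\right) 431 = - \frac{11206}{31}$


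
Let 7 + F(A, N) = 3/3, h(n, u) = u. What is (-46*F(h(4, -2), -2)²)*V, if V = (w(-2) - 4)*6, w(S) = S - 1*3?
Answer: 89424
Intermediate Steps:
w(S) = -3 + S (w(S) = S - 3 = -3 + S)
F(A, N) = -6 (F(A, N) = -7 + 3/3 = -7 + 3*(⅓) = -7 + 1 = -6)
V = -54 (V = ((-3 - 2) - 4)*6 = (-5 - 4)*6 = -9*6 = -54)
(-46*F(h(4, -2), -2)²)*V = -46*(-6)²*(-54) = -46*36*(-54) = -1656*(-54) = 89424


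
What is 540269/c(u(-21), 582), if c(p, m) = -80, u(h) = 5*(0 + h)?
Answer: -540269/80 ≈ -6753.4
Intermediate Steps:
u(h) = 5*h
540269/c(u(-21), 582) = 540269/(-80) = 540269*(-1/80) = -540269/80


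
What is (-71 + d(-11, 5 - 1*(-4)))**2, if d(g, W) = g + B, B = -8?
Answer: 8100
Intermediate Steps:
d(g, W) = -8 + g (d(g, W) = g - 8 = -8 + g)
(-71 + d(-11, 5 - 1*(-4)))**2 = (-71 + (-8 - 11))**2 = (-71 - 19)**2 = (-90)**2 = 8100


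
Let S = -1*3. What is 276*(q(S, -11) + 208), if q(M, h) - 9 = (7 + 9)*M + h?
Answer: 43608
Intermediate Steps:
S = -3
q(M, h) = 9 + h + 16*M (q(M, h) = 9 + ((7 + 9)*M + h) = 9 + (16*M + h) = 9 + (h + 16*M) = 9 + h + 16*M)
276*(q(S, -11) + 208) = 276*((9 - 11 + 16*(-3)) + 208) = 276*((9 - 11 - 48) + 208) = 276*(-50 + 208) = 276*158 = 43608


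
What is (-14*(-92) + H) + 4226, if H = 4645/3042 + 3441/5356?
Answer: 3456718595/626652 ≈ 5516.2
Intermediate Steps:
H = 1359467/626652 (H = 4645*(1/3042) + 3441*(1/5356) = 4645/3042 + 3441/5356 = 1359467/626652 ≈ 2.1694)
(-14*(-92) + H) + 4226 = (-14*(-92) + 1359467/626652) + 4226 = (1288 + 1359467/626652) + 4226 = 808487243/626652 + 4226 = 3456718595/626652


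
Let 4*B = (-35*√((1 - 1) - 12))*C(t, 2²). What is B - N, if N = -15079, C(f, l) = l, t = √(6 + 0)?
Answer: 15079 - 70*I*√3 ≈ 15079.0 - 121.24*I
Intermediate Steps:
t = √6 ≈ 2.4495
B = -70*I*√3 (B = (-35*√((1 - 1) - 12)*2²)/4 = (-35*√(0 - 12)*4)/4 = (-70*I*√3*4)/4 = (-280*I*√3)/4 = -70*I*√3 ≈ -121.24*I)
B - N = -70*I*√3 - 1*(-15079) = -70*I*√3 + 15079 = 15079 - 70*I*√3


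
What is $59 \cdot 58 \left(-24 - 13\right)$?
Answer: $-126614$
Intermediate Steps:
$59 \cdot 58 \left(-24 - 13\right) = 3422 \left(-37\right) = -126614$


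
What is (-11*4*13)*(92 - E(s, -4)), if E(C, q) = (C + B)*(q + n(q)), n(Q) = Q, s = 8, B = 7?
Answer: -121264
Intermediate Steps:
E(C, q) = 2*q*(7 + C) (E(C, q) = (C + 7)*(q + q) = (7 + C)*(2*q) = 2*q*(7 + C))
(-11*4*13)*(92 - E(s, -4)) = (-11*4*13)*(92 - 2*(-4)*(7 + 8)) = (-44*13)*(92 - 2*(-4)*15) = -572*(92 - 1*(-120)) = -572*(92 + 120) = -572*212 = -121264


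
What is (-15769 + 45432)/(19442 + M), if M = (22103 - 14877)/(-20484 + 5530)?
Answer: 221790251/145364221 ≈ 1.5258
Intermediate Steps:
M = -3613/7477 (M = 7226/(-14954) = 7226*(-1/14954) = -3613/7477 ≈ -0.48322)
(-15769 + 45432)/(19442 + M) = (-15769 + 45432)/(19442 - 3613/7477) = 29663/(145364221/7477) = 29663*(7477/145364221) = 221790251/145364221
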